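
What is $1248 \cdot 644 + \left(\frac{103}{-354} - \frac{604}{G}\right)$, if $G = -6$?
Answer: $\frac{284549581}{354} \approx 8.0381 \cdot 10^{5}$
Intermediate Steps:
$1248 \cdot 644 + \left(\frac{103}{-354} - \frac{604}{G}\right) = 1248 \cdot 644 + \left(\frac{103}{-354} - \frac{604}{-6}\right) = 803712 + \left(103 \left(- \frac{1}{354}\right) - - \frac{302}{3}\right) = 803712 + \left(- \frac{103}{354} + \frac{302}{3}\right) = 803712 + \frac{35533}{354} = \frac{284549581}{354}$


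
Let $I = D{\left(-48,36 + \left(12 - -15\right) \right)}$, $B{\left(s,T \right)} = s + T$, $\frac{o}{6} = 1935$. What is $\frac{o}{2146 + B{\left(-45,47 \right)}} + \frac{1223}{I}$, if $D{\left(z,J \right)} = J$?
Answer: $\frac{559739}{22554} \approx 24.818$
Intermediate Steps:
$o = 11610$ ($o = 6 \cdot 1935 = 11610$)
$B{\left(s,T \right)} = T + s$
$I = 63$ ($I = 36 + \left(12 - -15\right) = 36 + \left(12 + 15\right) = 36 + 27 = 63$)
$\frac{o}{2146 + B{\left(-45,47 \right)}} + \frac{1223}{I} = \frac{11610}{2146 + \left(47 - 45\right)} + \frac{1223}{63} = \frac{11610}{2146 + 2} + 1223 \cdot \frac{1}{63} = \frac{11610}{2148} + \frac{1223}{63} = 11610 \cdot \frac{1}{2148} + \frac{1223}{63} = \frac{1935}{358} + \frac{1223}{63} = \frac{559739}{22554}$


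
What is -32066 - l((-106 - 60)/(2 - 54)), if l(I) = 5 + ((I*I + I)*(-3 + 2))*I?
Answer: -562928995/17576 ≈ -32028.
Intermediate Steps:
l(I) = 5 + I*(-I - I²) (l(I) = 5 + ((I² + I)*(-1))*I = 5 + ((I + I²)*(-1))*I = 5 + (-I - I²)*I = 5 + I*(-I - I²))
-32066 - l((-106 - 60)/(2 - 54)) = -32066 - (5 - ((-106 - 60)/(2 - 54))² - ((-106 - 60)/(2 - 54))³) = -32066 - (5 - (-166/(-52))² - (-166/(-52))³) = -32066 - (5 - (-166*(-1/52))² - (-166*(-1/52))³) = -32066 - (5 - (83/26)² - (83/26)³) = -32066 - (5 - 1*6889/676 - 1*571787/17576) = -32066 - (5 - 6889/676 - 571787/17576) = -32066 - 1*(-663021/17576) = -32066 + 663021/17576 = -562928995/17576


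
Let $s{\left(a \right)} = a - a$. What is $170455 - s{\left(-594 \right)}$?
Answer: $170455$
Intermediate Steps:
$s{\left(a \right)} = 0$
$170455 - s{\left(-594 \right)} = 170455 - 0 = 170455 + 0 = 170455$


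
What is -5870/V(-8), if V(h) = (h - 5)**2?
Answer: -5870/169 ≈ -34.734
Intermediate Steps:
V(h) = (-5 + h)**2
-5870/V(-8) = -5870/(-5 - 8)**2 = -5870/((-13)**2) = -5870/169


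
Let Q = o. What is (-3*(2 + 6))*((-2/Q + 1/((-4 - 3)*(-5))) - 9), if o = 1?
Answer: 9216/35 ≈ 263.31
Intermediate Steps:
Q = 1
(-3*(2 + 6))*((-2/Q + 1/((-4 - 3)*(-5))) - 9) = (-3*(2 + 6))*((-2/1 + 1/((-4 - 3)*(-5))) - 9) = (-3*8)*((-2*1 + 1/(-7*(-5))) - 9) = -24*((-2 + 1/35) - 9) = -24*(-69/35 - 9) = -24*(-384/35) = 9216/35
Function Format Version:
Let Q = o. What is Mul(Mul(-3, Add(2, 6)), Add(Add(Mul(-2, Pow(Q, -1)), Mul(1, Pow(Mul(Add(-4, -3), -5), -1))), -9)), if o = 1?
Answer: Rational(9216, 35) ≈ 263.31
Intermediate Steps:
Q = 1
Mul(Mul(-3, Add(2, 6)), Add(Add(Mul(-2, Pow(Q, -1)), Mul(1, Pow(Mul(Add(-4, -3), -5), -1))), -9)) = Mul(Mul(-3, Add(2, 6)), Add(Add(Mul(-2, Pow(1, -1)), Mul(1, Pow(Mul(Add(-4, -3), -5), -1))), -9)) = Mul(Mul(-3, 8), Add(Add(Mul(-2, 1), Mul(1, Pow(Mul(-7, -5), -1))), -9)) = Mul(-24, Add(Add(-2, Mul(1, Pow(35, -1))), -9)) = Mul(-24, Add(Add(-2, Mul(1, Rational(1, 35))), -9)) = Mul(-24, Add(Add(-2, Rational(1, 35)), -9)) = Mul(-24, Add(Rational(-69, 35), -9)) = Mul(-24, Rational(-384, 35)) = Rational(9216, 35)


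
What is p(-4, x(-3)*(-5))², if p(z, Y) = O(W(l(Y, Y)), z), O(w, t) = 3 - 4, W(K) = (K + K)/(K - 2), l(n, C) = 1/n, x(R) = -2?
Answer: 1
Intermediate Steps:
W(K) = 2*K/(-2 + K) (W(K) = (2*K)/(-2 + K) = 2*K/(-2 + K))
O(w, t) = -1
p(z, Y) = -1
p(-4, x(-3)*(-5))² = (-1)² = 1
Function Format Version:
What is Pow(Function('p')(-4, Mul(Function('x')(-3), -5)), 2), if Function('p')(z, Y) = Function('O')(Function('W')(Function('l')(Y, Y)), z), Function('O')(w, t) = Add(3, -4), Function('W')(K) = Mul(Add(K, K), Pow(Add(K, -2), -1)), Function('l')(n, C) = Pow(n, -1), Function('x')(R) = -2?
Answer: 1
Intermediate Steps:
Function('W')(K) = Mul(2, K, Pow(Add(-2, K), -1)) (Function('W')(K) = Mul(Mul(2, K), Pow(Add(-2, K), -1)) = Mul(2, K, Pow(Add(-2, K), -1)))
Function('O')(w, t) = -1
Function('p')(z, Y) = -1
Pow(Function('p')(-4, Mul(Function('x')(-3), -5)), 2) = Pow(-1, 2) = 1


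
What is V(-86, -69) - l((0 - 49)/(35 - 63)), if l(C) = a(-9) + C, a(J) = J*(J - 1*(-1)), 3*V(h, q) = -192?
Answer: -551/4 ≈ -137.75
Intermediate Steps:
V(h, q) = -64 (V(h, q) = (1/3)*(-192) = -64)
a(J) = J*(1 + J) (a(J) = J*(J + 1) = J*(1 + J))
l(C) = 72 + C (l(C) = -9*(1 - 9) + C = -9*(-8) + C = 72 + C)
V(-86, -69) - l((0 - 49)/(35 - 63)) = -64 - (72 + (0 - 49)/(35 - 63)) = -64 - (72 - 49/(-28)) = -64 - (72 - 49*(-1/28)) = -64 - (72 + 7/4) = -64 - 1*295/4 = -64 - 295/4 = -551/4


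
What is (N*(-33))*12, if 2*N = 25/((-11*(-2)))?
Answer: -225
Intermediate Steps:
N = 25/44 (N = (25/((-11*(-2))))/2 = (25/22)/2 = (25*(1/22))/2 = (1/2)*(25/22) = 25/44 ≈ 0.56818)
(N*(-33))*12 = ((25/44)*(-33))*12 = -75/4*12 = -225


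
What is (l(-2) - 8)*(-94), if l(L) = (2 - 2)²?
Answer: 752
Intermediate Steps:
l(L) = 0 (l(L) = 0² = 0)
(l(-2) - 8)*(-94) = (0 - 8)*(-94) = -8*(-94) = 752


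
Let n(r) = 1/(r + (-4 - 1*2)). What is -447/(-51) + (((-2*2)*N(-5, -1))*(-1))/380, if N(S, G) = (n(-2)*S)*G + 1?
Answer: 113291/12920 ≈ 8.7686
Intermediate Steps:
n(r) = 1/(-6 + r) (n(r) = 1/(r + (-4 - 2)) = 1/(r - 6) = 1/(-6 + r))
N(S, G) = 1 - G*S/8 (N(S, G) = (S/(-6 - 2))*G + 1 = (S/(-8))*G + 1 = (-S/8)*G + 1 = -G*S/8 + 1 = 1 - G*S/8)
-447/(-51) + (((-2*2)*N(-5, -1))*(-1))/380 = -447/(-51) + (((-2*2)*(1 - ⅛*(-1)*(-5)))*(-1))/380 = -447*(-1/51) + (-4*(1 - 5/8)*(-1))*(1/380) = 149/17 + (-4*3/8*(-1))*(1/380) = 149/17 - 3/2*(-1)*(1/380) = 149/17 + (3/2)*(1/380) = 149/17 + 3/760 = 113291/12920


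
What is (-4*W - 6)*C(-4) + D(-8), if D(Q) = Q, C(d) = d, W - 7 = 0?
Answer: 128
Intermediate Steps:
W = 7 (W = 7 + 0 = 7)
(-4*W - 6)*C(-4) + D(-8) = (-4*7 - 6)*(-4) - 8 = (-28 - 6)*(-4) - 8 = -34*(-4) - 8 = 136 - 8 = 128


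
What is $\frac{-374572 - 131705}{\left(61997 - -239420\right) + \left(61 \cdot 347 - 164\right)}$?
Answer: $- \frac{506277}{322420} \approx -1.5702$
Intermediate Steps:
$\frac{-374572 - 131705}{\left(61997 - -239420\right) + \left(61 \cdot 347 - 164\right)} = \frac{-374572 - 131705}{\left(61997 + 239420\right) + \left(21167 - 164\right)} = \frac{-374572 - 131705}{301417 + 21003} = - \frac{506277}{322420}$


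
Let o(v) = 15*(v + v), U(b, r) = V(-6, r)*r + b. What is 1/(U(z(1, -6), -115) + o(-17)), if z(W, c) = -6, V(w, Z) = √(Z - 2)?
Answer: I/(3*(-172*I + 115*√13)) ≈ -0.00028452 + 0.00068589*I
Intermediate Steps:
V(w, Z) = √(-2 + Z)
U(b, r) = b + r*√(-2 + r) (U(b, r) = √(-2 + r)*r + b = r*√(-2 + r) + b = b + r*√(-2 + r))
o(v) = 30*v (o(v) = 15*(2*v) = 30*v)
1/(U(z(1, -6), -115) + o(-17)) = 1/((-6 - 115*√(-2 - 115)) + 30*(-17)) = 1/((-6 - 345*I*√13) - 510) = 1/(-516 - 345*I*√13)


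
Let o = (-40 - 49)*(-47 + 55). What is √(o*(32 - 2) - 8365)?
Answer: 5*I*√1189 ≈ 172.41*I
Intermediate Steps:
o = -712 (o = -89*8 = -712)
√(o*(32 - 2) - 8365) = √(-712*(32 - 2) - 8365) = √(-712*30 - 8365) = √(-21360 - 8365) = √(-29725) = 5*I*√1189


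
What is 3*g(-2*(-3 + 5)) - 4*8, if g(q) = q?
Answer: -44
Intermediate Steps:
3*g(-2*(-3 + 5)) - 4*8 = 3*(-2*(-3 + 5)) - 4*8 = 3*(-2*2) - 1*32 = 3*(-4) - 32 = -12 - 32 = -44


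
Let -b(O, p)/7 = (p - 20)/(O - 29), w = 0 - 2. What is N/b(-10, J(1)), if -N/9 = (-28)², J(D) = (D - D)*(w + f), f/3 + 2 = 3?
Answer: 9828/5 ≈ 1965.6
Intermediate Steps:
w = -2
f = 3 (f = -6 + 3*3 = -6 + 9 = 3)
J(D) = 0 (J(D) = (D - D)*(-2 + 3) = 0*1 = 0)
b(O, p) = -7*(-20 + p)/(-29 + O) (b(O, p) = -7*(p - 20)/(O - 29) = -7*(-20 + p)/(-29 + O))
N = -7056 (N = -9*(-28)² = -9*784 = -7056)
N/b(-10, J(1)) = -7056*(-29 - 10)/(7*(20 - 1*0)) = -7056*(-39/(7*(20 + 0))) = -7056/(7*(-1/39)*20) = -7056/(-140/39) = -7056*(-39/140) = 9828/5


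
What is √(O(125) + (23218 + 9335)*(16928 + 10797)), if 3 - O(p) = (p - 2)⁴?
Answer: 7*√13747863 ≈ 25955.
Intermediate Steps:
O(p) = 3 - (-2 + p)⁴ (O(p) = 3 - (p - 2)⁴ = 3 - (-2 + p)⁴)
√(O(125) + (23218 + 9335)*(16928 + 10797)) = √((3 - (-2 + 125)⁴) + (23218 + 9335)*(16928 + 10797)) = √((3 - 1*123⁴) + 32553*27725) = √((3 - 1*228886641) + 902531925) = √((3 - 228886641) + 902531925) = √(-228886638 + 902531925) = √673645287 = 7*√13747863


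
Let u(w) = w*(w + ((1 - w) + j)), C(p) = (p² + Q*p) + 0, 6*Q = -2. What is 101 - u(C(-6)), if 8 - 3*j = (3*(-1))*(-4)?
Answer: 341/3 ≈ 113.67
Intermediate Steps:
Q = -⅓ (Q = (⅙)*(-2) = -⅓ ≈ -0.33333)
C(p) = p² - p/3 (C(p) = (p² - p/3) + 0 = p² - p/3)
j = -4/3 (j = 8/3 - 3*(-1)*(-4)/3 = 8/3 - (-1)*(-4) = 8/3 - ⅓*12 = 8/3 - 4 = -4/3 ≈ -1.3333)
u(w) = -w/3 (u(w) = w*(w + ((1 - w) - 4/3)) = w*(w + (-⅓ - w)) = w*(-⅓) = -w/3)
101 - u(C(-6)) = 101 - (-1)*(-6*(-⅓ - 6))/3 = 101 - (-1)*(-6*(-19/3))/3 = 101 - (-1)*38/3 = 101 - 1*(-38/3) = 101 + 38/3 = 341/3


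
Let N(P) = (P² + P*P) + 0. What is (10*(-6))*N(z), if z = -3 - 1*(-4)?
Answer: -120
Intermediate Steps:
z = 1 (z = -3 + 4 = 1)
N(P) = 2*P² (N(P) = (P² + P²) + 0 = 2*P² + 0 = 2*P²)
(10*(-6))*N(z) = (10*(-6))*(2*1²) = -120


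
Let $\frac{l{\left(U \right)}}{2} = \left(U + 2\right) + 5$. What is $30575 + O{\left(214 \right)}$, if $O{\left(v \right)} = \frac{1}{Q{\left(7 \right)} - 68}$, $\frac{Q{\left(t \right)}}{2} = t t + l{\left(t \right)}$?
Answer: $\frac{2629451}{86} \approx 30575.0$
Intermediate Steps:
$l{\left(U \right)} = 14 + 2 U$ ($l{\left(U \right)} = 2 \left(\left(U + 2\right) + 5\right) = 2 \left(\left(2 + U\right) + 5\right) = 2 \left(7 + U\right) = 14 + 2 U$)
$Q{\left(t \right)} = 28 + 2 t^{2} + 4 t$ ($Q{\left(t \right)} = 2 \left(t t + \left(14 + 2 t\right)\right) = 2 \left(t^{2} + \left(14 + 2 t\right)\right) = 2 \left(14 + t^{2} + 2 t\right) = 28 + 2 t^{2} + 4 t$)
$O{\left(v \right)} = \frac{1}{86}$ ($O{\left(v \right)} = \frac{1}{\left(28 + 2 \cdot 7^{2} + 4 \cdot 7\right) - 68} = \frac{1}{\left(28 + 2 \cdot 49 + 28\right) - 68} = \frac{1}{\left(28 + 98 + 28\right) - 68} = \frac{1}{154 - 68} = \frac{1}{86}$)
$30575 + O{\left(214 \right)} = 30575 + \frac{1}{86} = \frac{2629451}{86}$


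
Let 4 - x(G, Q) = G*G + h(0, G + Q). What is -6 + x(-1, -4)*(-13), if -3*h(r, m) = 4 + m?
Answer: -122/3 ≈ -40.667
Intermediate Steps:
h(r, m) = -4/3 - m/3 (h(r, m) = -(4 + m)/3 = -4/3 - m/3)
x(G, Q) = 16/3 - G² + G/3 + Q/3 (x(G, Q) = 4 - (G*G + (-4/3 - (G + Q)/3)) = 4 - (G² + (-4/3 + (-G/3 - Q/3))) = 4 - (G² + (-4/3 - G/3 - Q/3)) = 4 - (-4/3 + G² - G/3 - Q/3) = 4 + (4/3 - G² + G/3 + Q/3) = 16/3 - G² + G/3 + Q/3)
-6 + x(-1, -4)*(-13) = -6 + (16/3 - 1*(-1)² + (⅓)*(-1) + (⅓)*(-4))*(-13) = -6 + (16/3 - 1*1 - ⅓ - 4/3)*(-13) = -6 + (16/3 - 1 - ⅓ - 4/3)*(-13) = -6 + (8/3)*(-13) = -6 - 104/3 = -122/3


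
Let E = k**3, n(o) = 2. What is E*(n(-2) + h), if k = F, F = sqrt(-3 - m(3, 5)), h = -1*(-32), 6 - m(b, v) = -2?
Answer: -374*I*sqrt(11) ≈ -1240.4*I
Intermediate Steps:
m(b, v) = 8 (m(b, v) = 6 - 1*(-2) = 6 + 2 = 8)
h = 32
F = I*sqrt(11) (F = sqrt(-3 - 1*8) = sqrt(-3 - 8) = sqrt(-11) = I*sqrt(11) ≈ 3.3166*I)
k = I*sqrt(11) ≈ 3.3166*I
E = -11*I*sqrt(11) (E = (I*sqrt(11))**3 = -11*I*sqrt(11) ≈ -36.483*I)
E*(n(-2) + h) = (-11*I*sqrt(11))*(2 + 32) = -11*I*sqrt(11)*34 = -374*I*sqrt(11)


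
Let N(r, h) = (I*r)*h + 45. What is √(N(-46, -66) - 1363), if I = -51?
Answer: I*√156154 ≈ 395.16*I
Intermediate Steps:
N(r, h) = 45 - 51*h*r (N(r, h) = (-51*r)*h + 45 = -51*h*r + 45 = 45 - 51*h*r)
√(N(-46, -66) - 1363) = √((45 - 51*(-66)*(-46)) - 1363) = √((45 - 154836) - 1363) = √(-154791 - 1363) = √(-156154) = I*√156154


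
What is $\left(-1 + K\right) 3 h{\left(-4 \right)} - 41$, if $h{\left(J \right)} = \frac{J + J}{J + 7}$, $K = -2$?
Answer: $-17$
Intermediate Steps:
$h{\left(J \right)} = \frac{2 J}{7 + J}$
$\left(-1 + K\right) 3 h{\left(-4 \right)} - 41 = \left(-1 - 2\right) 3 \cdot 2 \left(-4\right) \frac{1}{7 - 4} - 41 = \left(-3\right) 3 \cdot 2 \left(-4\right) \frac{1}{3} - 41 = - 9 \cdot 2 \left(-4\right) \frac{1}{3} - 41 = \left(-9\right) \left(- \frac{8}{3}\right) - 41 = 24 - 41 = -17$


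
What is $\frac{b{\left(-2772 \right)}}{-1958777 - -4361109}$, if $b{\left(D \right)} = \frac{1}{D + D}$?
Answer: $- \frac{1}{13318528608} \approx -7.5083 \cdot 10^{-11}$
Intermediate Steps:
$b{\left(D \right)} = \frac{1}{2 D}$
$\frac{b{\left(-2772 \right)}}{-1958777 - -4361109} = \frac{\frac{1}{2} \frac{1}{-2772}}{-1958777 - -4361109} = \frac{\frac{1}{2} \left(- \frac{1}{2772}\right)}{-1958777 + 4361109} = - \frac{1}{5544 \cdot 2402332} = \left(- \frac{1}{5544}\right) \frac{1}{2402332} = - \frac{1}{13318528608}$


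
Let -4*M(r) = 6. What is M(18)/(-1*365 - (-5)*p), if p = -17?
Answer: 1/300 ≈ 0.0033333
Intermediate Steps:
M(r) = -3/2 (M(r) = -¼*6 = -3/2)
M(18)/(-1*365 - (-5)*p) = -3/(2*(-1*365 - (-5)*(-17))) = -3/(2*(-365 - 1*85)) = -3/(2*(-365 - 85)) = -3/2/(-450) = -3/2*(-1/450) = 1/300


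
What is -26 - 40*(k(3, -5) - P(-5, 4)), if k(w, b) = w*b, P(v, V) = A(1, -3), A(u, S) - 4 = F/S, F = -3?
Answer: 774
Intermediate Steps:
A(u, S) = 4 - 3/S
P(v, V) = 5 (P(v, V) = 4 - 3/(-3) = 4 - 3*(-1/3) = 4 + 1 = 5)
k(w, b) = b*w
-26 - 40*(k(3, -5) - P(-5, 4)) = -26 - 40*(-5*3 - 1*5) = -26 - 40*(-15 - 5) = -26 - 40*(-20) = -26 + 800 = 774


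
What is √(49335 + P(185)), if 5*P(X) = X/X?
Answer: 2*√308345/5 ≈ 222.12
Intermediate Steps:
P(X) = ⅕ (P(X) = (X/X)/5 = (⅕)*1 = ⅕)
√(49335 + P(185)) = √(49335 + ⅕) = √(246676/5) = 2*√308345/5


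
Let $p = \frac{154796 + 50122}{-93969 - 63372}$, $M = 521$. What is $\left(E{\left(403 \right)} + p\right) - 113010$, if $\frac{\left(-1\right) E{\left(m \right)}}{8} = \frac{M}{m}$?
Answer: $- \frac{2388841420824}{21136141} \approx -1.1302 \cdot 10^{5}$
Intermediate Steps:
$E{\left(m \right)} = - \frac{4168}{m}$ ($E{\left(m \right)} = - 8 \frac{521}{m} = - \frac{4168}{m}$)
$p = - \frac{68306}{52447}$ ($p = \frac{204918}{-157341} = 204918 \left(- \frac{1}{157341}\right) = - \frac{68306}{52447} \approx -1.3024$)
$\left(E{\left(403 \right)} + p\right) - 113010 = \left(- \frac{4168}{403} - \frac{68306}{52447}\right) - 113010 = - \frac{246126414}{21136141} - 113010 = - \frac{2388841420824}{21136141}$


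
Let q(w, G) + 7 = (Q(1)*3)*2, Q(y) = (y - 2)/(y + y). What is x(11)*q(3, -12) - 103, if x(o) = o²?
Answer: -1313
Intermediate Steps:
Q(y) = (-2 + y)/(2*y) (Q(y) = (-2 + y)/((2*y)) = (-2 + y)*(1/(2*y)) = (-2 + y)/(2*y))
q(w, G) = -10 (q(w, G) = -7 + (((½)*(-2 + 1)/1)*3)*2 = -7 + (((½)*1*(-1))*3)*2 = -7 - ½*3*2 = -7 - 3/2*2 = -7 - 3 = -10)
x(11)*q(3, -12) - 103 = 11²*(-10) - 103 = 121*(-10) - 103 = -1210 - 103 = -1313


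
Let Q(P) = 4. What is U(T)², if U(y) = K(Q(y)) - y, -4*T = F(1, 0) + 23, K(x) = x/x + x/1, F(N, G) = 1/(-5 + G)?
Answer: 11449/100 ≈ 114.49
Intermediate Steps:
K(x) = 1 + x (K(x) = 1 + x*1 = 1 + x)
T = -57/10 (T = -(1/(-5 + 0) + 23)/4 = -(1/(-5) + 23)/4 = -(-⅕ + 23)/4 = -¼*114/5 = -57/10 ≈ -5.7000)
U(y) = 5 - y (U(y) = (1 + 4) - y = 5 - y)
U(T)² = (5 - 1*(-57/10))² = (5 + 57/10)² = (107/10)² = 11449/100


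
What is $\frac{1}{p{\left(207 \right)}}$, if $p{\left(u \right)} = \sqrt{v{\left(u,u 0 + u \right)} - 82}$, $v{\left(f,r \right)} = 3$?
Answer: $- \frac{i \sqrt{79}}{79} \approx - 0.11251 i$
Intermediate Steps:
$p{\left(u \right)} = i \sqrt{79}$ ($p{\left(u \right)} = \sqrt{3 - 82} = \sqrt{-79} = i \sqrt{79}$)
$\frac{1}{p{\left(207 \right)}} = \frac{1}{i \sqrt{79}} = - \frac{i \sqrt{79}}{79}$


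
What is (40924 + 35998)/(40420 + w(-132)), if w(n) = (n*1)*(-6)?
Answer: 38461/20606 ≈ 1.8665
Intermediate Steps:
w(n) = -6*n (w(n) = n*(-6) = -6*n)
(40924 + 35998)/(40420 + w(-132)) = (40924 + 35998)/(40420 - 6*(-132)) = 76922/(40420 + 792) = 76922/41212 = 76922*(1/41212) = 38461/20606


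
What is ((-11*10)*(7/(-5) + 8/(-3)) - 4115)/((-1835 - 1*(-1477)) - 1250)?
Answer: 11003/4824 ≈ 2.2809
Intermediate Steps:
((-11*10)*(7/(-5) + 8/(-3)) - 4115)/((-1835 - 1*(-1477)) - 1250) = (-110*(7*(-1/5) + 8*(-1/3)) - 4115)/((-1835 + 1477) - 1250) = (-110*(-7/5 - 8/3) - 4115)/(-358 - 1250) = (-110*(-61/15) - 4115)/(-1608) = (1342/3 - 4115)*(-1/1608) = -11003/3*(-1/1608) = 11003/4824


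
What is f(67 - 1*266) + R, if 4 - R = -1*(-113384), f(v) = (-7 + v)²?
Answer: -70944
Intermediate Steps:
R = -113380 (R = 4 - (-1)*(-113384) = 4 - 1*113384 = 4 - 113384 = -113380)
f(67 - 1*266) + R = (-7 + (67 - 1*266))² - 113380 = (-7 + (67 - 266))² - 113380 = (-7 - 199)² - 113380 = (-206)² - 113380 = 42436 - 113380 = -70944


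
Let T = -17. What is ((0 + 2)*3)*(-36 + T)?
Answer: -318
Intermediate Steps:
((0 + 2)*3)*(-36 + T) = ((0 + 2)*3)*(-36 - 17) = (2*3)*(-53) = 6*(-53) = -318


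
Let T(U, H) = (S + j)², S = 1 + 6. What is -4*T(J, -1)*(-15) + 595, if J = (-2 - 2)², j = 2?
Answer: 5455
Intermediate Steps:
S = 7
J = 16 (J = (-4)² = 16)
T(U, H) = 81 (T(U, H) = (7 + 2)² = 9² = 81)
-4*T(J, -1)*(-15) + 595 = -4*81*(-15) + 595 = -324*(-15) + 595 = 4860 + 595 = 5455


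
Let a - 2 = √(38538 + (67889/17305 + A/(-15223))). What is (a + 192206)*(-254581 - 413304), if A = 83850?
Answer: -128372840080 - 133577*√15824438445848330645/4052831 ≈ -1.2850e+11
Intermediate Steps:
a = 2 + √15824438445848330645/20264155 (a = 2 + √(38538 + (67889/17305 + 83850/(-15223))) = 2 + √(38538 + (67889*(1/17305) + 83850*(-1/15223))) = 2 + √(38538 + (67889/17305 - 6450/1171)) = 2 + √(38538 - 32119231/20264155) = 2 + √(780907886159/20264155) = 2 + √15824438445848330645/20264155 ≈ 198.31)
(a + 192206)*(-254581 - 413304) = ((2 + √15824438445848330645/20264155) + 192206)*(-254581 - 413304) = (192208 + √15824438445848330645/20264155)*(-667885) = -128372840080 - 133577*√15824438445848330645/4052831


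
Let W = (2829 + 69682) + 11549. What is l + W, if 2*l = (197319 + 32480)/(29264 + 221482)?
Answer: 42155647319/501492 ≈ 84061.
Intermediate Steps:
l = 229799/501492 (l = ((197319 + 32480)/(29264 + 221482))/2 = (229799/250746)/2 = (229799*(1/250746))/2 = (1/2)*(229799/250746) = 229799/501492 ≈ 0.45823)
W = 84060 (W = 72511 + 11549 = 84060)
l + W = 229799/501492 + 84060 = 42155647319/501492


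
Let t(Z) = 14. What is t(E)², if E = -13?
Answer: 196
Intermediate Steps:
t(E)² = 14² = 196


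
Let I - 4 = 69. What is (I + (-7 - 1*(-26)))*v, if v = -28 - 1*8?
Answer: -3312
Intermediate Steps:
I = 73 (I = 4 + 69 = 73)
v = -36 (v = -28 - 8 = -36)
(I + (-7 - 1*(-26)))*v = (73 + (-7 - 1*(-26)))*(-36) = (73 + (-7 + 26))*(-36) = (73 + 19)*(-36) = 92*(-36) = -3312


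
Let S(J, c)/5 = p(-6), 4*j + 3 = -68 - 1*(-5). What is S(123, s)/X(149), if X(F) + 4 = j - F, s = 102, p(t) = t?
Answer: 20/113 ≈ 0.17699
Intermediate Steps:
j = -33/2 (j = -¾ + (-68 - 1*(-5))/4 = -¾ + (-68 + 5)/4 = -¾ + (¼)*(-63) = -¾ - 63/4 = -33/2 ≈ -16.500)
S(J, c) = -30 (S(J, c) = 5*(-6) = -30)
X(F) = -41/2 - F (X(F) = -4 + (-33/2 - F) = -41/2 - F)
S(123, s)/X(149) = -30/(-41/2 - 1*149) = -30/(-41/2 - 149) = -30/(-339/2) = -30*(-2/339) = 20/113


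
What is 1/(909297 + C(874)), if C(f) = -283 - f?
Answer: 1/908140 ≈ 1.1012e-6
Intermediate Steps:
1/(909297 + C(874)) = 1/(909297 + (-283 - 1*874)) = 1/(909297 + (-283 - 874)) = 1/(909297 - 1157) = 1/908140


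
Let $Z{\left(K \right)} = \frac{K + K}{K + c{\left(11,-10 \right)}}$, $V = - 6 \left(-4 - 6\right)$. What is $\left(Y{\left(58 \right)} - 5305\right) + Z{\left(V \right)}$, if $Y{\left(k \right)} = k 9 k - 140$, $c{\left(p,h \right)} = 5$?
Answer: $\frac{322827}{13} \approx 24833.0$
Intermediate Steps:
$V = 60$ ($V = \left(-6\right) \left(-10\right) = 60$)
$Z{\left(K \right)} = \frac{2 K}{5 + K}$ ($Z{\left(K \right)} = \frac{K + K}{K + 5} = \frac{2 K}{5 + K}$)
$Y{\left(k \right)} = -140 + 9 k^{2}$ ($Y{\left(k \right)} = 9 k k - 140 = 9 k^{2} - 140 = -140 + 9 k^{2}$)
$\left(Y{\left(58 \right)} - 5305\right) + Z{\left(V \right)} = \left(\left(-140 + 9 \cdot 58^{2}\right) - 5305\right) + 2 \cdot 60 \frac{1}{5 + 60} = \left(\left(-140 + 9 \cdot 3364\right) - 5305\right) + 2 \cdot 60 \cdot \frac{1}{65} = \left(\left(-140 + 30276\right) - 5305\right) + 2 \cdot 60 \cdot \frac{1}{65} = \left(30136 - 5305\right) + \frac{24}{13} = 24831 + \frac{24}{13} = \frac{322827}{13}$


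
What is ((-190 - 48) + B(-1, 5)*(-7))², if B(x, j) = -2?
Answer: 50176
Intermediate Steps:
((-190 - 48) + B(-1, 5)*(-7))² = ((-190 - 48) - 2*(-7))² = (-238 + 14)² = (-224)² = 50176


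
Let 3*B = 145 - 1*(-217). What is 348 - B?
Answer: 682/3 ≈ 227.33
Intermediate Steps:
B = 362/3 (B = (145 - 1*(-217))/3 = (145 + 217)/3 = (⅓)*362 = 362/3 ≈ 120.67)
348 - B = 348 - 1*362/3 = 348 - 362/3 = 682/3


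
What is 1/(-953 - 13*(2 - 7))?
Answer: -1/888 ≈ -0.0011261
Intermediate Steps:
1/(-953 - 13*(2 - 7)) = 1/(-953 - 13*(-5)) = 1/(-953 + 65) = 1/(-888) = -1/888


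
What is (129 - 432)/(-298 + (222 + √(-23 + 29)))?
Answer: 11514/2885 + 303*√6/5770 ≈ 4.1196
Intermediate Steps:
(129 - 432)/(-298 + (222 + √(-23 + 29))) = -303/(-298 + (222 + √6)) = -303/(-76 + √6)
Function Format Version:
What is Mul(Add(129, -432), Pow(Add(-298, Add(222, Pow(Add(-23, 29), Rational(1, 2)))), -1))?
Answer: Add(Rational(11514, 2885), Mul(Rational(303, 5770), Pow(6, Rational(1, 2)))) ≈ 4.1196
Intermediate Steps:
Mul(Add(129, -432), Pow(Add(-298, Add(222, Pow(Add(-23, 29), Rational(1, 2)))), -1)) = Mul(-303, Pow(Add(-298, Add(222, Pow(6, Rational(1, 2)))), -1)) = Mul(-303, Pow(Add(-76, Pow(6, Rational(1, 2))), -1))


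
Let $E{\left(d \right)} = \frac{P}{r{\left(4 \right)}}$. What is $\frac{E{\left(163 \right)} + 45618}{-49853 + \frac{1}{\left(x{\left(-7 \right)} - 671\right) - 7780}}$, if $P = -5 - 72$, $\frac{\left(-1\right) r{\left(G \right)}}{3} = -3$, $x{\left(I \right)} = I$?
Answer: $- \frac{694376426}{758982015} \approx -0.91488$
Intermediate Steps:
$r{\left(G \right)} = 9$ ($r{\left(G \right)} = \left(-3\right) \left(-3\right) = 9$)
$P = -77$ ($P = -5 - 72 = -77$)
$E{\left(d \right)} = - \frac{77}{9}$
$\frac{E{\left(163 \right)} + 45618}{-49853 + \frac{1}{\left(x{\left(-7 \right)} - 671\right) - 7780}} = \frac{- \frac{77}{9} + 45618}{-49853 + \frac{1}{\left(-7 - 671\right) - 7780}} = \frac{410485}{9 \left(-49853 + \frac{1}{-678 - 7780}\right)} = \frac{410485}{9 \left(-49853 + \frac{1}{-8458}\right)} = \frac{410485}{9 \left(-49853 - \frac{1}{8458}\right)} = \frac{410485}{9 \left(- \frac{421656675}{8458}\right)} = \frac{410485}{9} \left(- \frac{8458}{421656675}\right) = - \frac{694376426}{758982015}$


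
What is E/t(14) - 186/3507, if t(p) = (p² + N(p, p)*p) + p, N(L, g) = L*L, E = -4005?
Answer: -694999/493318 ≈ -1.4088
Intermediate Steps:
N(L, g) = L²
t(p) = p + p² + p³ (t(p) = (p² + p²*p) + p = (p² + p³) + p = p + p² + p³)
E/t(14) - 186/3507 = -4005*1/(14*(1 + 14 + 14²)) - 186/3507 = -4005*1/(14*(1 + 14 + 196)) - 186*1/3507 = -4005/(14*211) - 62/1169 = -4005/2954 - 62/1169 = -694999/493318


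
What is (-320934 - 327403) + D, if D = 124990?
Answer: -523347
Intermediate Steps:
(-320934 - 327403) + D = (-320934 - 327403) + 124990 = -648337 + 124990 = -523347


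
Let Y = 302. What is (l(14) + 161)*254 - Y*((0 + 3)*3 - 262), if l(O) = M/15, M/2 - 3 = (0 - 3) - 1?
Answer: 1758992/15 ≈ 1.1727e+5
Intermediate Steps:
M = -2 (M = 6 + 2*((0 - 3) - 1) = 6 + 2*(-3 - 1) = 6 + 2*(-4) = 6 - 8 = -2)
l(O) = -2/15
(l(14) + 161)*254 - Y*((0 + 3)*3 - 262) = (-2/15 + 161)*254 - 302*((0 + 3)*3 - 262) = (2413/15)*254 - 302*(3*3 - 262) = 612902/15 - 302*(9 - 262) = 612902/15 - 302*(-253) = 612902/15 - 1*(-76406) = 612902/15 + 76406 = 1758992/15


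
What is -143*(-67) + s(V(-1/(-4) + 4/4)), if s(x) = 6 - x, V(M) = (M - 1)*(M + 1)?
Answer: 153383/16 ≈ 9586.4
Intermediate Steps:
V(M) = (1 + M)*(-1 + M) (V(M) = (-1 + M)*(1 + M) = (1 + M)*(-1 + M))
-143*(-67) + s(V(-1/(-4) + 4/4)) = -143*(-67) + (6 - (-1 + (-1/(-4) + 4/4)**2)) = 9581 + (6 - (-1 + (-1*(-1/4) + 4*(1/4))**2)) = 9581 + (6 - (-1 + (1/4 + 1)**2)) = 9581 + (6 - (-1 + (5/4)**2)) = 9581 + (6 - (-1 + 25/16)) = 9581 + (6 - 1*9/16) = 9581 + (6 - 9/16) = 9581 + 87/16 = 153383/16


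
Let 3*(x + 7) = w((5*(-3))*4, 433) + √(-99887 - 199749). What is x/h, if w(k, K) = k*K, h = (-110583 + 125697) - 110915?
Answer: 8667/95801 - 2*I*√74909/287403 ≈ 0.090469 - 0.0019046*I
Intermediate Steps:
h = -95801 (h = 15114 - 110915 = -95801)
w(k, K) = K*k
x = -8667 + 2*I*√74909/3 (x = -7 + (433*((5*(-3))*4) + √(-99887 - 199749))/3 = -7 + (433*(-15*4) + √(-299636))/3 = -7 + (433*(-60) + 2*I*√74909)/3 = -7 + (-25980 + 2*I*√74909)/3 = -7 + (-8660 + 2*I*√74909/3) = -8667 + 2*I*√74909/3 ≈ -8667.0 + 182.46*I)
x/h = (-8667 + 2*I*√74909/3)/(-95801) = (-8667 + 2*I*√74909/3)*(-1/95801) = 8667/95801 - 2*I*√74909/287403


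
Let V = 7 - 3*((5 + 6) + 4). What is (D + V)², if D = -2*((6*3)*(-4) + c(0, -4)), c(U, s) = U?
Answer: 11236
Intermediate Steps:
V = -38 (V = 7 - 3*(11 + 4) = 7 - 3*15 = 7 - 45 = -38)
D = 144 (D = -2*((6*3)*(-4) + 0) = -2*(18*(-4) + 0) = -2*(-72 + 0) = -2*(-72) = 144)
(D + V)² = (144 - 38)² = 106² = 11236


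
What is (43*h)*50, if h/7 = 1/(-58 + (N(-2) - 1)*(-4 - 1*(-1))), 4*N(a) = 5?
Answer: -12040/47 ≈ -256.17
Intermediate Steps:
N(a) = 5/4 (N(a) = (¼)*5 = 5/4)
h = -28/235 (h = 7/(-58 + (5/4 - 1)*(-4 - 1*(-1))) = 7/(-58 + (-4 + 1)/4) = 7/(-58 + (¼)*(-3)) = 7/(-58 - ¾) = 7/(-235/4) = 7*(-4/235) = -28/235 ≈ -0.11915)
(43*h)*50 = (43*(-28/235))*50 = -1204/235*50 = -12040/47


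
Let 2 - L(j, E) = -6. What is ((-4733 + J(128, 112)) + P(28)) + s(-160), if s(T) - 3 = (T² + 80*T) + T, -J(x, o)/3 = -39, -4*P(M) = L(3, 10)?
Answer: 8025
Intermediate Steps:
L(j, E) = 8 (L(j, E) = 2 - 1*(-6) = 2 + 6 = 8)
P(M) = -2 (P(M) = -¼*8 = -2)
J(x, o) = 117 (J(x, o) = -3*(-39) = 117)
s(T) = 3 + T² + 81*T (s(T) = 3 + ((T² + 80*T) + T) = 3 + (T² + 81*T) = 3 + T² + 81*T)
((-4733 + J(128, 112)) + P(28)) + s(-160) = ((-4733 + 117) - 2) + (3 + (-160)² + 81*(-160)) = (-4616 - 2) + (3 + 25600 - 12960) = -4618 + 12643 = 8025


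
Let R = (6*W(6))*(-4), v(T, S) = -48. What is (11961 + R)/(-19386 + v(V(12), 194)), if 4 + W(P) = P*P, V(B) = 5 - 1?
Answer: -91/158 ≈ -0.57595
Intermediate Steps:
V(B) = 4
W(P) = -4 + P² (W(P) = -4 + P*P = -4 + P²)
R = -768 (R = (6*(-4 + 6²))*(-4) = (6*(-4 + 36))*(-4) = (6*32)*(-4) = 192*(-4) = -768)
(11961 + R)/(-19386 + v(V(12), 194)) = (11961 - 768)/(-19386 - 48) = 11193/(-19434) = 11193*(-1/19434) = -91/158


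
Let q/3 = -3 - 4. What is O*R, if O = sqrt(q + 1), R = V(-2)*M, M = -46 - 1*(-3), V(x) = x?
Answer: 172*I*sqrt(5) ≈ 384.6*I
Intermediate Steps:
q = -21 (q = 3*(-3 - 4) = 3*(-7) = -21)
M = -43 (M = -46 + 3 = -43)
R = 86 (R = -2*(-43) = 86)
O = 2*I*sqrt(5) (O = sqrt(-21 + 1) = sqrt(-20) = 2*I*sqrt(5) ≈ 4.4721*I)
O*R = (2*I*sqrt(5))*86 = 172*I*sqrt(5)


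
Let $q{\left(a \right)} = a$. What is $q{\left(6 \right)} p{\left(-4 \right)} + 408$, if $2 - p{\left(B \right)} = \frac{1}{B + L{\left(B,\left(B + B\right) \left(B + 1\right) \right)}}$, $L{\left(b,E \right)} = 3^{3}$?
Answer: $\frac{9654}{23} \approx 419.74$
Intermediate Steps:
$L{\left(b,E \right)} = 27$
$p{\left(B \right)} = 2 - \frac{1}{27 + B}$ ($p{\left(B \right)} = 2 - \frac{1}{B + 27} = 2 - \frac{1}{27 + B}$)
$q{\left(6 \right)} p{\left(-4 \right)} + 408 = 6 \frac{53 + 2 \left(-4\right)}{27 - 4} + 408 = 6 \frac{53 - 8}{23} + 408 = 6 \cdot \frac{1}{23} \cdot 45 + 408 = 6 \cdot \frac{45}{23} + 408 = \frac{270}{23} + 408 = \frac{9654}{23}$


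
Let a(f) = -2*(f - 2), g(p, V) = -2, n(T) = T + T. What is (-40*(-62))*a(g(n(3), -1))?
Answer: 19840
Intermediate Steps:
n(T) = 2*T
a(f) = 4 - 2*f (a(f) = -2*(-2 + f) = 4 - 2*f)
(-40*(-62))*a(g(n(3), -1)) = (-40*(-62))*(4 - 2*(-2)) = 2480*(4 + 4) = 2480*8 = 19840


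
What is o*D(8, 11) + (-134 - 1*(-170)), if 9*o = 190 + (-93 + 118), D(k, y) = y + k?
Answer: 4409/9 ≈ 489.89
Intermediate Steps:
D(k, y) = k + y
o = 215/9 (o = (190 + (-93 + 118))/9 = (190 + 25)/9 = (⅑)*215 = 215/9 ≈ 23.889)
o*D(8, 11) + (-134 - 1*(-170)) = 215*(8 + 11)/9 + (-134 - 1*(-170)) = (215/9)*19 + (-134 + 170) = 4085/9 + 36 = 4409/9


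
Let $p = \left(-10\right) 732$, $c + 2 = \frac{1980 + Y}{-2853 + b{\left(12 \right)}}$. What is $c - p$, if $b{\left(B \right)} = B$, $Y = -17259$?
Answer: $\frac{6935239}{947} \approx 7323.4$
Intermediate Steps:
$c = \frac{3199}{947}$ ($c = -2 + \frac{1980 - 17259}{-2853 + 12} = -2 - \frac{15279}{-2841} = -2 - - \frac{5093}{947} = -2 + \frac{5093}{947} = \frac{3199}{947} \approx 3.378$)
$p = -7320$
$c - p = \frac{3199}{947} - -7320 = \frac{3199}{947} + 7320 = \frac{6935239}{947}$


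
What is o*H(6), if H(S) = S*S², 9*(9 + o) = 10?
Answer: -1704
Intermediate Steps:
o = -71/9 (o = -9 + (⅑)*10 = -9 + 10/9 = -71/9 ≈ -7.8889)
H(S) = S³
o*H(6) = -71/9*6³ = -71/9*216 = -1704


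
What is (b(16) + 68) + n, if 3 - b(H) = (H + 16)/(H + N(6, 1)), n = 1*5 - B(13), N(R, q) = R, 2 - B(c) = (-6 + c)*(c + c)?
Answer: 2800/11 ≈ 254.55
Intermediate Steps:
B(c) = 2 - 2*c*(-6 + c) (B(c) = 2 - (-6 + c)*(c + c) = 2 - (-6 + c)*2*c = 2 - 2*c*(-6 + c))
n = 185 (n = 1*5 - (2 - 2*13² + 12*13) = 5 - (2 - 2*169 + 156) = 5 - (2 - 338 + 156) = 5 - 1*(-180) = 5 + 180 = 185)
b(H) = 3 - (16 + H)/(6 + H) (b(H) = 3 - (H + 16)/(H + 6) = 3 - (16 + H)/(6 + H))
(b(16) + 68) + n = (2*(1 + 16)/(6 + 16) + 68) + 185 = (2*17/22 + 68) + 185 = (2*(1/22)*17 + 68) + 185 = (17/11 + 68) + 185 = 765/11 + 185 = 2800/11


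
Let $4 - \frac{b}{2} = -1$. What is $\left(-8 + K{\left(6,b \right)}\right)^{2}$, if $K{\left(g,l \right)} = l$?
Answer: $4$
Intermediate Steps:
$b = 10$ ($b = 8 - -2 = 8 + 2 = 10$)
$\left(-8 + K{\left(6,b \right)}\right)^{2} = \left(-8 + 10\right)^{2} = 2^{2} = 4$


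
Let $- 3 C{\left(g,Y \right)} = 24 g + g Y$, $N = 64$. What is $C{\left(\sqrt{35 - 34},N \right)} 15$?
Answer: $-440$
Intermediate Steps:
$C{\left(g,Y \right)} = - 8 g - \frac{Y g}{3}$ ($C{\left(g,Y \right)} = - \frac{24 g + g Y}{3} = - \frac{24 g + Y g}{3} = - 8 g - \frac{Y g}{3}$)
$C{\left(\sqrt{35 - 34},N \right)} 15 = - \frac{\sqrt{35 - 34} \left(24 + 64\right)}{3} \cdot 15 = \left(- \frac{1}{3}\right) \sqrt{1} \cdot 88 \cdot 15 = \left(- \frac{1}{3}\right) 1 \cdot 88 \cdot 15 = \left(- \frac{88}{3}\right) 15 = -440$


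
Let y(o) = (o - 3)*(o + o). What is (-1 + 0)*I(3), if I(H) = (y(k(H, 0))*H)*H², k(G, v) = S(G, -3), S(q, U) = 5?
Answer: -540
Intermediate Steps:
k(G, v) = 5
y(o) = 2*o*(-3 + o) (y(o) = (-3 + o)*(2*o) = 2*o*(-3 + o))
I(H) = 20*H³ (I(H) = ((2*5*(-3 + 5))*H)*H² = ((2*5*2)*H)*H² = (20*H)*H² = 20*H³)
(-1 + 0)*I(3) = (-1 + 0)*(20*3³) = -20*27 = -1*540 = -540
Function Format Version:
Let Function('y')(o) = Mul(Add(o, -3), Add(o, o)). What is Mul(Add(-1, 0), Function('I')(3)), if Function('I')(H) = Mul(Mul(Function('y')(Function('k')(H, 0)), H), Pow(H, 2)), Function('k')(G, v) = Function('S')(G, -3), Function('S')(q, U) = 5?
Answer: -540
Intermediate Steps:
Function('k')(G, v) = 5
Function('y')(o) = Mul(2, o, Add(-3, o)) (Function('y')(o) = Mul(Add(-3, o), Mul(2, o)) = Mul(2, o, Add(-3, o)))
Function('I')(H) = Mul(20, Pow(H, 3)) (Function('I')(H) = Mul(Mul(Mul(2, 5, Add(-3, 5)), H), Pow(H, 2)) = Mul(Mul(Mul(2, 5, 2), H), Pow(H, 2)) = Mul(Mul(20, H), Pow(H, 2)) = Mul(20, Pow(H, 3)))
Mul(Add(-1, 0), Function('I')(3)) = Mul(Add(-1, 0), Mul(20, Pow(3, 3))) = Mul(-1, Mul(20, 27)) = Mul(-1, 540) = -540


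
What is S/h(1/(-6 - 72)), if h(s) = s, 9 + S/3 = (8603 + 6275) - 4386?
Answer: -2453022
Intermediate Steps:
S = 31449 (S = -27 + 3*((8603 + 6275) - 4386) = -27 + 3*(14878 - 4386) = -27 + 3*10492 = -27 + 31476 = 31449)
S/h(1/(-6 - 72)) = 31449/(1/(-6 - 72)) = 31449/(1/(-78)) = 31449/(-1/78) = 31449*(-78) = -2453022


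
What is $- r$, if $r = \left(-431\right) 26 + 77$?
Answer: $11129$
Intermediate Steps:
$r = -11129$ ($r = -11206 + 77 = -11129$)
$- r = \left(-1\right) \left(-11129\right) = 11129$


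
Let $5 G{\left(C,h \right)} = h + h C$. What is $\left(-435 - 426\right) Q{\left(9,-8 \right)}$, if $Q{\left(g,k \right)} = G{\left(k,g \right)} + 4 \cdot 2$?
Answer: $\frac{19803}{5} \approx 3960.6$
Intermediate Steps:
$G{\left(C,h \right)} = \frac{h}{5} + \frac{C h}{5}$ ($G{\left(C,h \right)} = \frac{h + h C}{5} = \frac{h + C h}{5} = \frac{h}{5} + \frac{C h}{5}$)
$Q{\left(g,k \right)} = 8 + \frac{g \left(1 + k\right)}{5}$ ($Q{\left(g,k \right)} = \frac{g \left(1 + k\right)}{5} + 4 \cdot 2 = \frac{g \left(1 + k\right)}{5} + 8 = 8 + \frac{g \left(1 + k\right)}{5}$)
$\left(-435 - 426\right) Q{\left(9,-8 \right)} = \left(-435 - 426\right) \left(8 + \frac{1}{5} \cdot 9 \left(1 - 8\right)\right) = \left(-435 - 426\right) \left(8 + \frac{1}{5} \cdot 9 \left(-7\right)\right) = - 861 \left(8 - \frac{63}{5}\right) = \left(-861\right) \left(- \frac{23}{5}\right) = \frac{19803}{5}$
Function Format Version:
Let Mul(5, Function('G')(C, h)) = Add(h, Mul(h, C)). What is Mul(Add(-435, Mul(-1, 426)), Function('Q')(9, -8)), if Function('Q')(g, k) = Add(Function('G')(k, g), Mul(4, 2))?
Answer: Rational(19803, 5) ≈ 3960.6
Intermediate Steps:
Function('G')(C, h) = Add(Mul(Rational(1, 5), h), Mul(Rational(1, 5), C, h)) (Function('G')(C, h) = Mul(Rational(1, 5), Add(h, Mul(h, C))) = Mul(Rational(1, 5), Add(h, Mul(C, h))) = Add(Mul(Rational(1, 5), h), Mul(Rational(1, 5), C, h)))
Function('Q')(g, k) = Add(8, Mul(Rational(1, 5), g, Add(1, k))) (Function('Q')(g, k) = Add(Mul(Rational(1, 5), g, Add(1, k)), Mul(4, 2)) = Add(Mul(Rational(1, 5), g, Add(1, k)), 8) = Add(8, Mul(Rational(1, 5), g, Add(1, k))))
Mul(Add(-435, Mul(-1, 426)), Function('Q')(9, -8)) = Mul(Add(-435, Mul(-1, 426)), Add(8, Mul(Rational(1, 5), 9, Add(1, -8)))) = Mul(Add(-435, -426), Add(8, Mul(Rational(1, 5), 9, -7))) = Mul(-861, Add(8, Rational(-63, 5))) = Mul(-861, Rational(-23, 5)) = Rational(19803, 5)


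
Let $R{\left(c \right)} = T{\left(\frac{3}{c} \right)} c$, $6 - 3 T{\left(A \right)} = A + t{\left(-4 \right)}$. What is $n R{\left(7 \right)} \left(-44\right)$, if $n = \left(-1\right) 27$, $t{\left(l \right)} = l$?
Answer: $26532$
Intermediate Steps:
$n = -27$
$T{\left(A \right)} = \frac{10}{3} - \frac{A}{3}$ ($T{\left(A \right)} = 2 - \frac{A - 4}{3} = 2 - \frac{-4 + A}{3} = 2 - \left(- \frac{4}{3} + \frac{A}{3}\right) = \frac{10}{3} - \frac{A}{3}$)
$R{\left(c \right)} = c \left(\frac{10}{3} - \frac{1}{c}\right)$ ($R{\left(c \right)} = \left(\frac{10}{3} - \frac{3 \frac{1}{c}}{3}\right) c = \left(\frac{10}{3} - \frac{1}{c}\right) c = c \left(\frac{10}{3} - \frac{1}{c}\right)$)
$n R{\left(7 \right)} \left(-44\right) = - 27 \left(-1 + \frac{10}{3} \cdot 7\right) \left(-44\right) = - 27 \left(-1 + \frac{70}{3}\right) \left(-44\right) = \left(-27\right) \frac{67}{3} \left(-44\right) = \left(-603\right) \left(-44\right) = 26532$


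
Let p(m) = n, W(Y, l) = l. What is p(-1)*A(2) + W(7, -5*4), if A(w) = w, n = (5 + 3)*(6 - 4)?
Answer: 12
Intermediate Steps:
n = 16 (n = 8*2 = 16)
p(m) = 16
p(-1)*A(2) + W(7, -5*4) = 16*2 - 5*4 = 32 - 20 = 12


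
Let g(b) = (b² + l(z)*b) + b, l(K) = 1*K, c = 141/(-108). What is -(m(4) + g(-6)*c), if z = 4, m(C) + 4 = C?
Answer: 47/6 ≈ 7.8333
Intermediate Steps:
m(C) = -4 + C
c = -47/36 (c = 141*(-1/108) = -47/36 ≈ -1.3056)
l(K) = K
g(b) = b² + 5*b (g(b) = (b² + 4*b) + b = b² + 5*b)
-(m(4) + g(-6)*c) = -((-4 + 4) - 6*(5 - 6)*(-47/36)) = -(0 - 6*(-1)*(-47/36)) = -(0 + 6*(-47/36)) = -(0 - 47/6) = -1*(-47/6) = 47/6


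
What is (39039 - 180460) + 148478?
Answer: 7057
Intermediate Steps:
(39039 - 180460) + 148478 = -141421 + 148478 = 7057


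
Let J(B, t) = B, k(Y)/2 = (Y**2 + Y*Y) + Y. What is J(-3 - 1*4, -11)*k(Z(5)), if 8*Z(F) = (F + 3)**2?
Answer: -1904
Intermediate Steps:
Z(F) = (3 + F)**2/8 (Z(F) = (F + 3)**2/8 = (3 + F)**2/8)
k(Y) = 2*Y + 4*Y**2 (k(Y) = 2*((Y**2 + Y*Y) + Y) = 2*((Y**2 + Y**2) + Y) = 2*(2*Y**2 + Y) = 2*(Y + 2*Y**2) = 2*Y + 4*Y**2)
J(-3 - 1*4, -11)*k(Z(5)) = (-3 - 1*4)*(2*((3 + 5)**2/8)*(1 + 2*((3 + 5)**2/8))) = (-3 - 4)*(2*((1/8)*8**2)*(1 + 2*((1/8)*8**2))) = -14*(1/8)*64*(1 + 2*((1/8)*64)) = -14*8*(1 + 2*8) = -14*8*(1 + 16) = -14*8*17 = -7*272 = -1904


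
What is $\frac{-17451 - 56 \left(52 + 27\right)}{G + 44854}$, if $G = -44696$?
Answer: $- \frac{21875}{158} \approx -138.45$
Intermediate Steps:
$\frac{-17451 - 56 \left(52 + 27\right)}{G + 44854} = \frac{-17451 - 56 \left(52 + 27\right)}{-44696 + 44854} = \frac{-17451 - 4424}{158} = \left(-17451 - 4424\right) \frac{1}{158} = \left(-21875\right) \frac{1}{158} = - \frac{21875}{158}$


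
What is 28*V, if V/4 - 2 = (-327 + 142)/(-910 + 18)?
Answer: 55132/223 ≈ 247.23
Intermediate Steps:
V = 1969/223 (V = 8 + 4*((-327 + 142)/(-910 + 18)) = 8 + 4*(-185/(-892)) = 8 + 4*(-185*(-1/892)) = 8 + 4*(185/892) = 8 + 185/223 = 1969/223 ≈ 8.8296)
28*V = 28*(1969/223) = 55132/223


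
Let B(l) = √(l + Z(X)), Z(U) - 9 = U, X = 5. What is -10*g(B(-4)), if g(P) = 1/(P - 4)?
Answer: 20/3 + 5*√10/3 ≈ 11.937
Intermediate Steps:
Z(U) = 9 + U
B(l) = √(14 + l) (B(l) = √(l + (9 + 5)) = √(l + 14) = √(14 + l))
g(P) = 1/(-4 + P)
-10*g(B(-4)) = -10/(-4 + √(14 - 4)) = -10/(-4 + √10)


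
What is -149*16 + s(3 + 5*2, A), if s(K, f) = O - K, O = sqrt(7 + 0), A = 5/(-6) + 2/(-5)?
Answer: -2397 + sqrt(7) ≈ -2394.4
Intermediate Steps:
A = -37/30 (A = 5*(-1/6) + 2*(-1/5) = -5/6 - 2/5 = -37/30 ≈ -1.2333)
O = sqrt(7) ≈ 2.6458
s(K, f) = sqrt(7) - K
-149*16 + s(3 + 5*2, A) = -149*16 + (sqrt(7) - (3 + 5*2)) = -2384 + (sqrt(7) - (3 + 10)) = -2384 + (sqrt(7) - 1*13) = -2384 + (sqrt(7) - 13) = -2384 + (-13 + sqrt(7)) = -2397 + sqrt(7)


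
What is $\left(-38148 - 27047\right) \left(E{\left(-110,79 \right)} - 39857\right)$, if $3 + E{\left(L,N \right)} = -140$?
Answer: $2607800000$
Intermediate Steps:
$E{\left(L,N \right)} = -143$ ($E{\left(L,N \right)} = -3 - 140 = -143$)
$\left(-38148 - 27047\right) \left(E{\left(-110,79 \right)} - 39857\right) = \left(-38148 - 27047\right) \left(-143 - 39857\right) = \left(-38148 - 27047\right) \left(-40000\right) = \left(-65195\right) \left(-40000\right) = 2607800000$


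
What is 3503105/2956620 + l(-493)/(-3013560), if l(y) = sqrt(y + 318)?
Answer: 700621/591324 - I*sqrt(7)/602712 ≈ 1.1848 - 4.3897e-6*I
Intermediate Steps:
l(y) = sqrt(318 + y)
3503105/2956620 + l(-493)/(-3013560) = 3503105/2956620 + sqrt(318 - 493)/(-3013560) = 3503105*(1/2956620) + sqrt(-175)*(-1/3013560) = 700621/591324 + (5*I*sqrt(7))*(-1/3013560) = 700621/591324 - I*sqrt(7)/602712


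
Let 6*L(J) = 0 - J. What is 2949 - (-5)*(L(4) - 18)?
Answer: 8567/3 ≈ 2855.7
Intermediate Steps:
L(J) = -J/6 (L(J) = (0 - J)/6 = (-J)/6 = -J/6)
2949 - (-5)*(L(4) - 18) = 2949 - (-5)*(-1/6*4 - 18) = 2949 - (-5)*(-2/3 - 18) = 2949 - (-5)*(-56)/3 = 2949 - 1*280/3 = 2949 - 280/3 = 8567/3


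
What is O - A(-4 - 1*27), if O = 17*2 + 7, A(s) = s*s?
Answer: -920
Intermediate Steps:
A(s) = s²
O = 41 (O = 34 + 7 = 41)
O - A(-4 - 1*27) = 41 - (-4 - 1*27)² = 41 - (-4 - 27)² = 41 - 1*(-31)² = 41 - 1*961 = 41 - 961 = -920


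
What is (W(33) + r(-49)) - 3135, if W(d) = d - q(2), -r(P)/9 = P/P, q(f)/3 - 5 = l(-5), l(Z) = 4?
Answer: -3138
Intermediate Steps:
q(f) = 27 (q(f) = 15 + 3*4 = 15 + 12 = 27)
r(P) = -9 (r(P) = -9*P/P = -9*1 = -9)
W(d) = -27 + d (W(d) = d - 1*27 = d - 27 = -27 + d)
(W(33) + r(-49)) - 3135 = ((-27 + 33) - 9) - 3135 = (6 - 9) - 3135 = -3 - 3135 = -3138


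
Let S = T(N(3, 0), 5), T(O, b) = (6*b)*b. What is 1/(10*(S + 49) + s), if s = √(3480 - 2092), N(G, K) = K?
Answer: 995/1979356 - √347/1979356 ≈ 0.00049328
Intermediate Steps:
T(O, b) = 6*b²
S = 150 (S = 6*5² = 6*25 = 150)
s = 2*√347 (s = √1388 = 2*√347 ≈ 37.256)
1/(10*(S + 49) + s) = 1/(10*(150 + 49) + 2*√347) = 1/(10*199 + 2*√347) = 1/(1990 + 2*√347)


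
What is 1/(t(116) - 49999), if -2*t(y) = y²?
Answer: -1/56727 ≈ -1.7628e-5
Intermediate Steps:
t(y) = -y²/2
1/(t(116) - 49999) = 1/(-½*116² - 49999) = 1/(-½*13456 - 49999) = 1/(-6728 - 49999) = 1/(-56727) = -1/56727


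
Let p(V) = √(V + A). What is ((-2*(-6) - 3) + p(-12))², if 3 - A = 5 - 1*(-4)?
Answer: 63 + 54*I*√2 ≈ 63.0 + 76.368*I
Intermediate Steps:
A = -6 (A = 3 - (5 - 1*(-4)) = 3 - (5 + 4) = 3 - 1*9 = 3 - 9 = -6)
p(V) = √(-6 + V) (p(V) = √(V - 6) = √(-6 + V))
((-2*(-6) - 3) + p(-12))² = ((-2*(-6) - 3) + √(-6 - 12))² = ((12 - 3) + √(-18))² = (9 + 3*I*√2)²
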